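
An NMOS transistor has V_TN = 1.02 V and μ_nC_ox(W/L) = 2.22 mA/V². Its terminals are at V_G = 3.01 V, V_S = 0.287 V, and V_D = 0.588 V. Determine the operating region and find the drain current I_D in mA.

Triode; I_D = 1.04 mA

V_GS = V_G − V_S = 3.01 − 0.287 = 2.72 V; V_DS = V_D − V_S = 0.588 − 0.287 = 0.301 V.
V_ov = V_GS − V_TN = 2.72 − 1.02 = 1.7 V.
Since V_DS = 0.301 V < V_ov = 1.7 V, the device is in the triode region.
I_D = k_n [V_ov · V_DS − ½ V_DS²] = 2.22 × [1.7 × 0.301 − 0.5 × 0.301²] = 1.04 mA.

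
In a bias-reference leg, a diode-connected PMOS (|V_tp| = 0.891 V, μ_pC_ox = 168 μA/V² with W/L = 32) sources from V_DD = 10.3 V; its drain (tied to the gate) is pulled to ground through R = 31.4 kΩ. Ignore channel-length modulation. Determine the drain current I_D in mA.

I_D = 0.289 mA

With gate tied to drain, V_SG = V_SD ≥ V_SG − |V_tp|, so the device is in saturation.
k_p = μ_pC_ox · (W/L) = 5.376 mA/V².
KCL at the drain: ½ k_p (V_SG − |V_tp|)² = (V_DD − V_SG)/R.
Let x = V_SG − 0.891. Then 84.4 x² + x − 9.409 = 0, giving x = 0.328 V (positive root), so V_SG = 1.22 V.
I_D = (V_DD − V_SG)/R = (10.3 − 1.22) / 31.4 = 0.289 mA.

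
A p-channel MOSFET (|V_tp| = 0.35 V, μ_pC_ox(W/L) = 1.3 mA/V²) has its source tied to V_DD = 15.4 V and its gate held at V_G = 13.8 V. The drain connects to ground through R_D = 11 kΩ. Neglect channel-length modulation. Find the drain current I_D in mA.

I_D = 1.02 mA

V_SG = V_DD − V_G = 15.4 − 13.8 = 1.6 V, so V_ov = 1.6 − 0.35 = 1.25 V.
Assume saturation: I_D = ½ k_p V_ov² = 0.5 × 1.3 × 1.25² = 1.02 mA, giving V_SD = V_DD − I_D R_D = 15.4 − 1.02 × 11 = 4.23 V.
V_SD = 4.23 V ≥ V_ov = 1.25 V, confirming saturation.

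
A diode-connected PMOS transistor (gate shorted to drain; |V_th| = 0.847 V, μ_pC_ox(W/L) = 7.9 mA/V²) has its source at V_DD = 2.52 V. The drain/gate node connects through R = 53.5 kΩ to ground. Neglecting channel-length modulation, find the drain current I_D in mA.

I_D = 0.0297 mA

With gate tied to drain, V_SG = V_SD ≥ V_SG − |V_th|, so the device is in saturation.
KCL at the drain: ½ k_p (V_SG − |V_th|)² = (V_DD − V_SG)/R.
Let x = V_SG − 0.847. Then 211 x² + x − 1.673 = 0, giving x = 0.0866 V (positive root), so V_SG = 0.934 V.
I_D = (V_DD − V_SG)/R = (2.52 − 0.934) / 53.5 = 0.0297 mA.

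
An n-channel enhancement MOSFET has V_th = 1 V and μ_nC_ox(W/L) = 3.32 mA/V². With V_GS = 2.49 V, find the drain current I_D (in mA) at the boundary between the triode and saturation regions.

At the boundary V_DS = V_ov = V_GS − V_th = 2.49 − 1 = 1.49 V.
I_D = ½ k_n V_ov² = 0.5 × 3.32 × 1.49² = 3.69 mA.

I_D = 3.69 mA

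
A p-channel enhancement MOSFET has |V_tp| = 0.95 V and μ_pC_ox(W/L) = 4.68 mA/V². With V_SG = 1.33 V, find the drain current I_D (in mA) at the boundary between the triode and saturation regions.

At the boundary V_SD = V_ov = V_SG − |V_tp| = 1.33 − 0.95 = 0.38 V.
I_D = ½ k_p V_ov² = 0.5 × 4.68 × 0.38² = 0.338 mA.

I_D = 0.338 mA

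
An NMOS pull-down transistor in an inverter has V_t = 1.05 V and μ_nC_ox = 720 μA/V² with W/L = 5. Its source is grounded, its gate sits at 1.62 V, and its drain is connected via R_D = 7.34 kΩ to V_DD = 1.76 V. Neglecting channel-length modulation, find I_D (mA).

I_D = 0.223 mA

V_GS = V_G = 1.62 V, so V_ov = 1.62 − 1.05 = 0.57 V.
k_n = μ_nC_ox · (W/L) = 3.6 mA/V².
Assume saturation: I_D = ½ k_n V_ov² = 0.5 × 3.6 × 0.57² = 0.585 mA, giving V_DS = V_DD − I_D R_D = 1.76 − 0.585 × 7.34 = -2.53 V.
But -2.53 V < V_ov = 0.57 V, so the device is actually in triode.
In triode I_D = k_n[V_ov V_DS − ½ V_DS²] and I_D = (V_DD − V_DS)/R_D. Equating: 13.2 V_DS² − 16.06 V_DS + 1.76 = 0, giving V_DS = 0.122 V (the root below V_ov).
I_D = (1.76 − 0.122) / 7.34 = 0.223 mA.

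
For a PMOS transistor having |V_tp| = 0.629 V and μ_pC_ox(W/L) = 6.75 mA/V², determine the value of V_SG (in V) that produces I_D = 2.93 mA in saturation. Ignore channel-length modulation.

In saturation I_D = ½ k_p (V_SG − |V_tp|)², so V_SG − |V_tp| = √(2 I_D / k_p) = √(2 × 2.93 / 6.75) = 0.932 V.
V_SG = 0.629 + 0.932 = 1.56 V.

V_SG = 1.56 V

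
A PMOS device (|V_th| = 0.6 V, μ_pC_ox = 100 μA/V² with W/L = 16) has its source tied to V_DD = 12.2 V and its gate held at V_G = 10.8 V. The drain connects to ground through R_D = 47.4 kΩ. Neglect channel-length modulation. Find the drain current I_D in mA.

V_SG = V_DD − V_G = 12.2 − 10.8 = 1.4 V, so V_ov = 1.4 − 0.6 = 0.8 V.
k_p = μ_pC_ox · (W/L) = 1.6 mA/V².
Assume saturation: I_D = ½ k_p V_ov² = 0.5 × 1.6 × 0.8² = 0.512 mA, giving V_SD = V_DD − I_D R_D = 12.2 − 0.512 × 47.4 = -12.1 V.
But -12.1 V < V_ov = 0.8 V, so the device is actually in triode.
In triode I_D = k_p[V_ov V_SD − ½ V_SD²] and I_D = (V_DD − V_SD)/R_D. Equating: 37.9 V_SD² − 61.67 V_SD + 12.2 = 0, giving V_SD = 0.23 V (the root below V_ov).
I_D = (12.2 − 0.23) / 47.4 = 0.253 mA.

I_D = 0.253 mA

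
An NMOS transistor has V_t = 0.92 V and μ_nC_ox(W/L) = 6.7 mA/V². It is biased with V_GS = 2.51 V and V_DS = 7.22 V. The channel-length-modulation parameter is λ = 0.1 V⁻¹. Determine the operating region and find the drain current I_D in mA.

Saturation; I_D = 14.6 mA

V_ov = V_GS − V_t = 2.51 − 0.92 = 1.59 V.
Since V_DS = 7.22 V ≥ V_ov = 1.59 V, the device is in saturation.
I_D = ½ k_n V_ov² (1 + λ V_DS) = 0.5 × 6.7 × 1.59² × (1 + 0.1 × 7.22) = 14.6 mA.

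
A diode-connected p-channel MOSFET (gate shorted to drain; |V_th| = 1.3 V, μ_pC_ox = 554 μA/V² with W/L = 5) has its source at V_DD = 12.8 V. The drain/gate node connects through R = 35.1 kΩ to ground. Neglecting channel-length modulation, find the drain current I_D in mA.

I_D = 0.314 mA

With gate tied to drain, V_SG = V_SD ≥ V_SG − |V_th|, so the device is in saturation.
k_p = μ_pC_ox · (W/L) = 2.77 mA/V².
KCL at the drain: ½ k_p (V_SG − |V_th|)² = (V_DD − V_SG)/R.
Let x = V_SG − 1.3. Then 48.6 x² + x − 11.5 = 0, giving x = 0.476 V (positive root), so V_SG = 1.78 V.
I_D = (V_DD − V_SG)/R = (12.8 − 1.78) / 35.1 = 0.314 mA.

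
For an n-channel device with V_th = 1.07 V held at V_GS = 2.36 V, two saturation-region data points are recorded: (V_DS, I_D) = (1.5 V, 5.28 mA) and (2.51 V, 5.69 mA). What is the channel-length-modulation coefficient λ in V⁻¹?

With V_GS fixed, I_D ∝ (1 + λ V_DS) in saturation, so I_D2/I_D1 = (1 + λ V_DS2)/(1 + λ V_DS1).
5.69/5.28 = 1.078 = (1 + 2.51 λ)/(1 + 1.5 λ).
Solving: λ (I_D1 V_DS2 − I_D2 V_DS1) = I_D2 − I_D1, so λ = (5.69 − 5.28) / (5.28 × 2.51 − 5.69 × 1.5) = 0.41 / 4.72 = 0.0869 V⁻¹.

λ = 0.0869 V⁻¹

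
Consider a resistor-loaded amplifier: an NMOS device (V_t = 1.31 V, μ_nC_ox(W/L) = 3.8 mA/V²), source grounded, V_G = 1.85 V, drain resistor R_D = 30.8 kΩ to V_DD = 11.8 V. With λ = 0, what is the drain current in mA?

I_D = 0.376 mA

V_GS = V_G = 1.85 V, so V_ov = 1.85 − 1.31 = 0.54 V.
Assume saturation: I_D = ½ k_n V_ov² = 0.5 × 3.8 × 0.54² = 0.554 mA, giving V_DS = V_DD − I_D R_D = 11.8 − 0.554 × 30.8 = -5.26 V.
But -5.26 V < V_ov = 0.54 V, so the device is actually in triode.
In triode I_D = k_n[V_ov V_DS − ½ V_DS²] and I_D = (V_DD − V_DS)/R_D. Equating: 58.5 V_DS² − 64.2 V_DS + 11.8 = 0, giving V_DS = 0.233 V (the root below V_ov).
I_D = (11.8 − 0.233) / 30.8 = 0.376 mA.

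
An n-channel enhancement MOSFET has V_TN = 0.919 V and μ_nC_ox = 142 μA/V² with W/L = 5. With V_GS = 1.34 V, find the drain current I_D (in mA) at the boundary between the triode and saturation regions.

At the boundary V_DS = V_ov = V_GS − V_TN = 1.34 − 0.919 = 0.421 V.
k_n = μ_nC_ox · (W/L) = 0.71 mA/V².
I_D = ½ k_n V_ov² = 0.5 × 0.71 × 0.421² = 0.0629 mA.

I_D = 0.0629 mA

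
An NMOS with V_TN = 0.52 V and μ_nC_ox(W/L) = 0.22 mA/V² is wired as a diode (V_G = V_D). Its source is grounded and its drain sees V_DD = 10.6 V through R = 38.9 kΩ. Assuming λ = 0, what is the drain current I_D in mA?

With gate tied to drain, V_GS = V_DS ≥ V_GS − V_TN, so the device is in saturation.
KCL at the drain: ½ k_n (V_GS − V_TN)² = (V_DD − V_GS)/R.
Let x = V_GS − 0.52. Then 4.28 x² + x − 10.08 = 0, giving x = 1.42 V (positive root), so V_GS = 1.94 V.
I_D = (V_DD − V_GS)/R = (10.6 − 1.94) / 38.9 = 0.223 mA.

I_D = 0.223 mA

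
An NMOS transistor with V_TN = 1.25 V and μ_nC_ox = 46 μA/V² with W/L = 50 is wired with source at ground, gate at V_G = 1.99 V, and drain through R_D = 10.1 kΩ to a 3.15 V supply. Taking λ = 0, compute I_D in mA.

I_D = 0.292 mA

V_GS = V_G = 1.99 V, so V_ov = 1.99 − 1.25 = 0.74 V.
k_n = μ_nC_ox · (W/L) = 2.3 mA/V².
Assume saturation: I_D = ½ k_n V_ov² = 0.5 × 2.3 × 0.74² = 0.63 mA, giving V_DS = V_DD − I_D R_D = 3.15 − 0.63 × 10.1 = -3.21 V.
But -3.21 V < V_ov = 0.74 V, so the device is actually in triode.
In triode I_D = k_n[V_ov V_DS − ½ V_DS²] and I_D = (V_DD − V_DS)/R_D. Equating: 11.6 V_DS² − 18.19 V_DS + 3.15 = 0, giving V_DS = 0.198 V (the root below V_ov).
I_D = (3.15 − 0.198) / 10.1 = 0.292 mA.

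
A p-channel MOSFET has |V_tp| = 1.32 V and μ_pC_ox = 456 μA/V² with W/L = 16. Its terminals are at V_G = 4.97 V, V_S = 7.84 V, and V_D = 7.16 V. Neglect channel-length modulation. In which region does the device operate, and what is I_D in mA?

Triode; I_D = 6.00 mA

V_SG = V_S − V_G = 7.84 − 4.97 = 2.87 V; V_SD = V_S − V_D = 7.84 − 7.16 = 0.68 V.
k_p = μ_pC_ox · (W/L) = 7.296 mA/V².
V_ov = V_SG − |V_tp| = 2.87 − 1.32 = 1.55 V.
Since V_SD = 0.68 V < V_ov = 1.55 V, the device is in the triode region.
I_D = k_p [V_ov · V_SD − ½ V_SD²] = 7.296 × [1.55 × 0.68 − 0.5 × 0.68²] = 6 mA.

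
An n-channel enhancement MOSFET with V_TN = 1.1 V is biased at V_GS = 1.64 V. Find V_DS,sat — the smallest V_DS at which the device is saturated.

V_DS,sat = 0.540 V

The boundary between triode and saturation is V_DS = V_GS − V_TN = V_ov.
V_ov = 1.64 − 1.1 = 0.54 V.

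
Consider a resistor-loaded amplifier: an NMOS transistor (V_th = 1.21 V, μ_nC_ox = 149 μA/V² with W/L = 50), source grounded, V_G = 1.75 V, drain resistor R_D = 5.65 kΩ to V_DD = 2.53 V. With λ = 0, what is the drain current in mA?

V_GS = V_G = 1.75 V, so V_ov = 1.75 − 1.21 = 0.54 V.
k_n = μ_nC_ox · (W/L) = 7.45 mA/V².
Assume saturation: I_D = ½ k_n V_ov² = 0.5 × 7.45 × 0.54² = 1.09 mA, giving V_DS = V_DD − I_D R_D = 2.53 − 1.09 × 5.65 = -3.61 V.
But -3.61 V < V_ov = 0.54 V, so the device is actually in triode.
In triode I_D = k_n[V_ov V_DS − ½ V_DS²] and I_D = (V_DD − V_DS)/R_D. Equating: 21 V_DS² − 23.73 V_DS + 2.53 = 0, giving V_DS = 0.119 V (the root below V_ov).
I_D = (2.53 − 0.119) / 5.65 = 0.427 mA.

I_D = 0.427 mA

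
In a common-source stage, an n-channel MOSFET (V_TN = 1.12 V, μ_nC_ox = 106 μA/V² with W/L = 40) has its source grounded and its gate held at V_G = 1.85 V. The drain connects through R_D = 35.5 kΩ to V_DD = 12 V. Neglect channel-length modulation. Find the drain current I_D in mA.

I_D = 0.335 mA

V_GS = V_G = 1.85 V, so V_ov = 1.85 − 1.12 = 0.73 V.
k_n = μ_nC_ox · (W/L) = 4.24 mA/V².
Assume saturation: I_D = ½ k_n V_ov² = 0.5 × 4.24 × 0.73² = 1.13 mA, giving V_DS = V_DD − I_D R_D = 12 − 1.13 × 35.5 = -28.1 V.
But -28.1 V < V_ov = 0.73 V, so the device is actually in triode.
In triode I_D = k_n[V_ov V_DS − ½ V_DS²] and I_D = (V_DD − V_DS)/R_D. Equating: 75.3 V_DS² − 110.9 V_DS + 12 = 0, giving V_DS = 0.118 V (the root below V_ov).
I_D = (12 − 0.118) / 35.5 = 0.335 mA.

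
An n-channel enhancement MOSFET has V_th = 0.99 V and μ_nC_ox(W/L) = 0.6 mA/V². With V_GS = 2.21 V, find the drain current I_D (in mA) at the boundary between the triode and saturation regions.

At the boundary V_DS = V_ov = V_GS − V_th = 2.21 − 0.99 = 1.22 V.
I_D = ½ k_n V_ov² = 0.5 × 0.6 × 1.22² = 0.447 mA.

I_D = 0.447 mA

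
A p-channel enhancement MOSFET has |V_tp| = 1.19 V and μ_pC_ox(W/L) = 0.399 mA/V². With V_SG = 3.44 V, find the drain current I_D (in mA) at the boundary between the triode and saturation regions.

I_D = 1.01 mA

At the boundary V_SD = V_ov = V_SG − |V_tp| = 3.44 − 1.19 = 2.25 V.
I_D = ½ k_p V_ov² = 0.5 × 0.399 × 2.25² = 1.01 mA.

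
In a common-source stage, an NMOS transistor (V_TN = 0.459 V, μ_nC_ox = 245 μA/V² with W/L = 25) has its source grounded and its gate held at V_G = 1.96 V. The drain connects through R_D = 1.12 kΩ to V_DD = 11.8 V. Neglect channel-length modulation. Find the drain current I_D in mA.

I_D = 6.90 mA

V_GS = V_G = 1.96 V, so V_ov = 1.96 − 0.459 = 1.5 V.
k_n = μ_nC_ox · (W/L) = 6.125 mA/V².
Assume saturation: I_D = ½ k_n V_ov² = 0.5 × 6.125 × 1.5² = 6.9 mA, giving V_DS = V_DD − I_D R_D = 11.8 − 6.9 × 1.12 = 4.07 V.
V_DS = 4.07 V ≥ V_ov = 1.5 V, confirming saturation.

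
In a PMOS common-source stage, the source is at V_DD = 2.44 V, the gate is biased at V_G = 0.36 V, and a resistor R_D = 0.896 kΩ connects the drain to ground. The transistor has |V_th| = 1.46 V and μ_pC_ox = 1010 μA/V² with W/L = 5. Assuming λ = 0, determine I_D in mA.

I_D = 0.971 mA

V_SG = V_DD − V_G = 2.44 − 0.36 = 2.08 V, so V_ov = 2.08 − 1.46 = 0.62 V.
k_p = μ_pC_ox · (W/L) = 5.05 mA/V².
Assume saturation: I_D = ½ k_p V_ov² = 0.5 × 5.05 × 0.62² = 0.971 mA, giving V_SD = V_DD − I_D R_D = 2.44 − 0.971 × 0.896 = 1.57 V.
V_SD = 1.57 V ≥ V_ov = 0.62 V, confirming saturation.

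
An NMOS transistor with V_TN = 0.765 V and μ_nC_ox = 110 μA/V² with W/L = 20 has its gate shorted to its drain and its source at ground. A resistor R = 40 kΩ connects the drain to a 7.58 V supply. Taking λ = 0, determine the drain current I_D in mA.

I_D = 0.161 mA

With gate tied to drain, V_GS = V_DS ≥ V_GS − V_TN, so the device is in saturation.
k_n = μ_nC_ox · (W/L) = 2.2 mA/V².
KCL at the drain: ½ k_n (V_GS − V_TN)² = (V_DD − V_GS)/R.
Let x = V_GS − 0.765. Then 44 x² + x − 6.815 = 0, giving x = 0.382 V (positive root), so V_GS = 1.15 V.
I_D = (V_DD − V_GS)/R = (7.58 − 1.15) / 40 = 0.161 mA.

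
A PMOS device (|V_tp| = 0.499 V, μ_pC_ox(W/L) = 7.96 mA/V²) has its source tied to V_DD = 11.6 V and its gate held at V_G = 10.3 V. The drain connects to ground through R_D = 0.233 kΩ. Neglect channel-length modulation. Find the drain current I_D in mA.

V_SG = V_DD − V_G = 11.6 − 10.3 = 1.3 V, so V_ov = 1.3 − 0.499 = 0.801 V.
Assume saturation: I_D = ½ k_p V_ov² = 0.5 × 7.96 × 0.801² = 2.55 mA, giving V_SD = V_DD − I_D R_D = 11.6 − 2.55 × 0.233 = 11 V.
V_SD = 11 V ≥ V_ov = 0.801 V, confirming saturation.

I_D = 2.55 mA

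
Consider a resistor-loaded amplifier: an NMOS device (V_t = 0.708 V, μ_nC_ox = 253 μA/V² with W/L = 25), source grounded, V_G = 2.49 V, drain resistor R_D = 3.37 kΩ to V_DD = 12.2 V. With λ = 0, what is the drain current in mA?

I_D = 3.52 mA

V_GS = V_G = 2.49 V, so V_ov = 2.49 − 0.708 = 1.78 V.
k_n = μ_nC_ox · (W/L) = 6.325 mA/V².
Assume saturation: I_D = ½ k_n V_ov² = 0.5 × 6.325 × 1.78² = 10 mA, giving V_DS = V_DD − I_D R_D = 12.2 − 10 × 3.37 = -21.6 V.
But -21.6 V < V_ov = 1.78 V, so the device is actually in triode.
In triode I_D = k_n[V_ov V_DS − ½ V_DS²] and I_D = (V_DD − V_DS)/R_D. Equating: 10.7 V_DS² − 38.98 V_DS + 12.2 = 0, giving V_DS = 0.346 V (the root below V_ov).
I_D = (12.2 − 0.346) / 3.37 = 3.52 mA.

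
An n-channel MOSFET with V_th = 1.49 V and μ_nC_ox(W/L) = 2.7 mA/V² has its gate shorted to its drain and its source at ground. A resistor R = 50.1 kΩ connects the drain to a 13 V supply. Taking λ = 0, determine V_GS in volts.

V_GS = 1.90 V

With gate tied to drain, V_GS = V_DS ≥ V_GS − V_th, so the device is in saturation.
KCL at the drain: ½ k_n (V_GS − V_th)² = (V_DD − V_GS)/R.
Let x = V_GS − 1.49. Then 67.6 x² + x − 11.51 = 0, giving x = 0.405 V (positive root), so V_GS = 1.9 V.
I_D = (V_DD − V_GS)/R = (13 − 1.9) / 50.1 = 0.222 mA.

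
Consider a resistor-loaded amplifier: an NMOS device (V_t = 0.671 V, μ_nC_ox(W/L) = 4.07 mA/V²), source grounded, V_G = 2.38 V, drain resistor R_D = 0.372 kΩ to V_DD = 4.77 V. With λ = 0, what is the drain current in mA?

V_GS = V_G = 2.38 V, so V_ov = 2.38 − 0.671 = 1.71 V.
Assume saturation: I_D = ½ k_n V_ov² = 0.5 × 4.07 × 1.71² = 5.94 mA, giving V_DS = V_DD − I_D R_D = 4.77 − 5.94 × 0.372 = 2.56 V.
V_DS = 2.56 V ≥ V_ov = 1.71 V, confirming saturation.

I_D = 5.94 mA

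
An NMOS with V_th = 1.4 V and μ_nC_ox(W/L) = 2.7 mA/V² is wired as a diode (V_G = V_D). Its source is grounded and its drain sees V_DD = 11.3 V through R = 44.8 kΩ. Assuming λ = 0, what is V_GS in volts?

With gate tied to drain, V_GS = V_DS ≥ V_GS − V_th, so the device is in saturation.
KCL at the drain: ½ k_n (V_GS − V_th)² = (V_DD − V_GS)/R.
Let x = V_GS − 1.4. Then 60.5 x² + x − 9.9 = 0, giving x = 0.396 V (positive root), so V_GS = 1.8 V.
I_D = (V_DD − V_GS)/R = (11.3 − 1.8) / 44.8 = 0.212 mA.

V_GS = 1.80 V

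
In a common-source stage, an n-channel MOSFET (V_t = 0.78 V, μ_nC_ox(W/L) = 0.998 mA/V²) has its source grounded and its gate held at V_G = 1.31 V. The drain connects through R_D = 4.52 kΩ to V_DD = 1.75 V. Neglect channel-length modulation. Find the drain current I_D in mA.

V_GS = V_G = 1.31 V, so V_ov = 1.31 − 0.78 = 0.53 V.
Assume saturation: I_D = ½ k_n V_ov² = 0.5 × 0.998 × 0.53² = 0.14 mA, giving V_DS = V_DD − I_D R_D = 1.75 − 0.14 × 4.52 = 1.12 V.
V_DS = 1.12 V ≥ V_ov = 0.53 V, confirming saturation.

I_D = 0.140 mA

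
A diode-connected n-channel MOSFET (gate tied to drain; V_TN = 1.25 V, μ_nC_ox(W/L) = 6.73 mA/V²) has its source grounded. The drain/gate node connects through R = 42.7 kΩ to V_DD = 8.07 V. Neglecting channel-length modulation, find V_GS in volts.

With gate tied to drain, V_GS = V_DS ≥ V_GS − V_TN, so the device is in saturation.
KCL at the drain: ½ k_n (V_GS − V_TN)² = (V_DD − V_GS)/R.
Let x = V_GS − 1.25. Then 144 x² + x − 6.82 = 0, giving x = 0.214 V (positive root), so V_GS = 1.46 V.
I_D = (V_DD − V_GS)/R = (8.07 − 1.46) / 42.7 = 0.155 mA.

V_GS = 1.46 V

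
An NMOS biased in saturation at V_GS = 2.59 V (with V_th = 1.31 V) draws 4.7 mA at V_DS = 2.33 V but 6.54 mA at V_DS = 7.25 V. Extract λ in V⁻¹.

λ = 0.0977 V⁻¹

With V_GS fixed, I_D ∝ (1 + λ V_DS) in saturation, so I_D2/I_D1 = (1 + λ V_DS2)/(1 + λ V_DS1).
6.54/4.7 = 1.391 = (1 + 7.25 λ)/(1 + 2.33 λ).
Solving: λ (I_D1 V_DS2 − I_D2 V_DS1) = I_D2 − I_D1, so λ = (6.54 − 4.7) / (4.7 × 7.25 − 6.54 × 2.33) = 1.84 / 18.8 = 0.0977 V⁻¹.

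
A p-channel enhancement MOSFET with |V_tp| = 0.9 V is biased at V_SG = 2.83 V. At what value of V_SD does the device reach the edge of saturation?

V_SD,sat = 1.93 V

The boundary between triode and saturation is V_SD = V_SG − |V_tp| = V_ov.
V_ov = 2.83 − 0.9 = 1.93 V.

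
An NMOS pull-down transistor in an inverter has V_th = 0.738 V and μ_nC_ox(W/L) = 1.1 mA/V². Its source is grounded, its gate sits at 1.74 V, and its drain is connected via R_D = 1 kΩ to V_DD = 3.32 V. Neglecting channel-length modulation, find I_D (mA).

V_GS = V_G = 1.74 V, so V_ov = 1.74 − 0.738 = 1 V.
Assume saturation: I_D = ½ k_n V_ov² = 0.5 × 1.1 × 1² = 0.552 mA, giving V_DS = V_DD − I_D R_D = 3.32 − 0.552 × 1 = 2.77 V.
V_DS = 2.77 V ≥ V_ov = 1 V, confirming saturation.

I_D = 0.552 mA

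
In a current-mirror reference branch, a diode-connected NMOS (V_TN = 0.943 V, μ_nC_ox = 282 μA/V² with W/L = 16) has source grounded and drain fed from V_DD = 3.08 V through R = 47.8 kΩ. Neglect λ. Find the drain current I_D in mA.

I_D = 0.0419 mA

With gate tied to drain, V_GS = V_DS ≥ V_GS − V_TN, so the device is in saturation.
k_n = μ_nC_ox · (W/L) = 4.512 mA/V².
KCL at the drain: ½ k_n (V_GS − V_TN)² = (V_DD − V_GS)/R.
Let x = V_GS − 0.943. Then 108 x² + x − 2.137 = 0, giving x = 0.136 V (positive root), so V_GS = 1.08 V.
I_D = (V_DD − V_GS)/R = (3.08 − 1.08) / 47.8 = 0.0419 mA.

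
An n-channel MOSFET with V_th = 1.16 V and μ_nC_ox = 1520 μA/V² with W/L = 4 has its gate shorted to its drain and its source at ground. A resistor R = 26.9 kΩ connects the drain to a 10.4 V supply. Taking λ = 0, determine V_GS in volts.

With gate tied to drain, V_GS = V_DS ≥ V_GS − V_th, so the device is in saturation.
k_n = μ_nC_ox · (W/L) = 6.08 mA/V².
KCL at the drain: ½ k_n (V_GS − V_th)² = (V_DD − V_GS)/R.
Let x = V_GS − 1.16. Then 81.8 x² + x − 9.24 = 0, giving x = 0.33 V (positive root), so V_GS = 1.49 V.
I_D = (V_DD − V_GS)/R = (10.4 − 1.49) / 26.9 = 0.331 mA.

V_GS = 1.49 V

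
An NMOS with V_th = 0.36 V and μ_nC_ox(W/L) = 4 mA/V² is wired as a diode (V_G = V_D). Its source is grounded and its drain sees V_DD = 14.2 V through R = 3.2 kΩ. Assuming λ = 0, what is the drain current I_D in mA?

I_D = 3.89 mA

With gate tied to drain, V_GS = V_DS ≥ V_GS − V_th, so the device is in saturation.
KCL at the drain: ½ k_n (V_GS − V_th)² = (V_DD − V_GS)/R.
Let x = V_GS − 0.36. Then 6.4 x² + x − 13.84 = 0, giving x = 1.39 V (positive root), so V_GS = 1.75 V.
I_D = (V_DD − V_GS)/R = (14.2 − 1.75) / 3.2 = 3.89 mA.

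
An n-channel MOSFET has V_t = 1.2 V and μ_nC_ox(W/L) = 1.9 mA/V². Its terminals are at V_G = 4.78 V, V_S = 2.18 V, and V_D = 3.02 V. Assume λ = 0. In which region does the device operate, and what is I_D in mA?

Triode; I_D = 1.56 mA

V_GS = V_G − V_S = 4.78 − 2.18 = 2.6 V; V_DS = V_D − V_S = 3.02 − 2.18 = 0.84 V.
V_ov = V_GS − V_t = 2.6 − 1.2 = 1.4 V.
Since V_DS = 0.84 V < V_ov = 1.4 V, the device is in the triode region.
I_D = k_n [V_ov · V_DS − ½ V_DS²] = 1.9 × [1.4 × 0.84 − 0.5 × 0.84²] = 1.56 mA.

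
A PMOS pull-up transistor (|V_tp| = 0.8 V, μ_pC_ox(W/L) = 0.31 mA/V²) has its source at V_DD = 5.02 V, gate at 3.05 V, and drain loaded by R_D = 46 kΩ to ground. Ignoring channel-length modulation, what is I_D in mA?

V_SG = V_DD − V_G = 5.02 − 3.05 = 1.97 V, so V_ov = 1.97 − 0.8 = 1.17 V.
Assume saturation: I_D = ½ k_p V_ov² = 0.5 × 0.31 × 1.17² = 0.212 mA, giving V_SD = V_DD − I_D R_D = 5.02 − 0.212 × 46 = -4.74 V.
But -4.74 V < V_ov = 1.17 V, so the device is actually in triode.
In triode I_D = k_p[V_ov V_SD − ½ V_SD²] and I_D = (V_DD − V_SD)/R_D. Equating: 7.13 V_SD² − 17.68 V_SD + 5.02 = 0, giving V_SD = 0.327 V (the root below V_ov).
I_D = (5.02 − 0.327) / 46 = 0.102 mA.

I_D = 0.102 mA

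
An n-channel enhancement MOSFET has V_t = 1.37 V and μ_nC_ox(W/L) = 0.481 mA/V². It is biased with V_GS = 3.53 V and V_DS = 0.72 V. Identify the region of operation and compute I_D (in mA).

Triode; I_D = 0.623 mA

V_ov = V_GS − V_t = 3.53 − 1.37 = 2.16 V.
Since V_DS = 0.72 V < V_ov = 2.16 V, the device is in the triode region.
I_D = k_n [V_ov · V_DS − ½ V_DS²] = 0.481 × [2.16 × 0.72 − 0.5 × 0.72²] = 0.623 mA.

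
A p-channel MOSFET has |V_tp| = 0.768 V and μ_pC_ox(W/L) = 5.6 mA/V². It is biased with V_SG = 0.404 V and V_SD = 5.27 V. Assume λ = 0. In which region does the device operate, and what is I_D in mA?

Cutoff; I_D = 0 mA

V_SG = 0.404 V < |V_tp| = 0.768 V, so the transistor is in cutoff.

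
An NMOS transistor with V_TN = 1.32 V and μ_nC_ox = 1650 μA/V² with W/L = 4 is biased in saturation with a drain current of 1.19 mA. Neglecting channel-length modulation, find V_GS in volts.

k_n = μ_nC_ox · (W/L) = 6.6 mA/V².
In saturation I_D = ½ k_n (V_GS − V_TN)², so V_GS − V_TN = √(2 I_D / k_n) = √(2 × 1.19 / 6.6) = 0.601 V.
V_GS = 1.32 + 0.601 = 1.92 V.

V_GS = 1.92 V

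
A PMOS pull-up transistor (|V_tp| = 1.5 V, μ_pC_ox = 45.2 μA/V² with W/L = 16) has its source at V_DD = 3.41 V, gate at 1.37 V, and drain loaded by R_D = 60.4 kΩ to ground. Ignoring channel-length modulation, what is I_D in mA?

V_SG = V_DD − V_G = 3.41 − 1.37 = 2.04 V, so V_ov = 2.04 − 1.5 = 0.54 V.
k_p = μ_pC_ox · (W/L) = 0.7232 mA/V².
Assume saturation: I_D = ½ k_p V_ov² = 0.5 × 0.7232 × 0.54² = 0.105 mA, giving V_SD = V_DD − I_D R_D = 3.41 − 0.105 × 60.4 = -2.96 V.
But -2.96 V < V_ov = 0.54 V, so the device is actually in triode.
In triode I_D = k_p[V_ov V_SD − ½ V_SD²] and I_D = (V_DD − V_SD)/R_D. Equating: 21.8 V_SD² − 24.59 V_SD + 3.41 = 0, giving V_SD = 0.162 V (the root below V_ov).
I_D = (3.41 − 0.162) / 60.4 = 0.0538 mA.

I_D = 0.0538 mA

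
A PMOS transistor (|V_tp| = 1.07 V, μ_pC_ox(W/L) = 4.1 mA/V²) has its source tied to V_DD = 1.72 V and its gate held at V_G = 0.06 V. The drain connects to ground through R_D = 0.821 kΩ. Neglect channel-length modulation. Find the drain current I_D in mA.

I_D = 0.714 mA

V_SG = V_DD − V_G = 1.72 − 0.06 = 1.66 V, so V_ov = 1.66 − 1.07 = 0.59 V.
Assume saturation: I_D = ½ k_p V_ov² = 0.5 × 4.1 × 0.59² = 0.714 mA, giving V_SD = V_DD − I_D R_D = 1.72 − 0.714 × 0.821 = 1.13 V.
V_SD = 1.13 V ≥ V_ov = 0.59 V, confirming saturation.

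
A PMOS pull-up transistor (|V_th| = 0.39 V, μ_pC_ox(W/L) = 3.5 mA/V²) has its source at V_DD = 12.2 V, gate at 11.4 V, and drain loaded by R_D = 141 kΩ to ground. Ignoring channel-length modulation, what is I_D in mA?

I_D = 0.0861 mA

V_SG = V_DD − V_G = 12.2 − 11.4 = 0.8 V, so V_ov = 0.8 − 0.39 = 0.41 V.
Assume saturation: I_D = ½ k_p V_ov² = 0.5 × 3.5 × 0.41² = 0.294 mA, giving V_SD = V_DD − I_D R_D = 12.2 − 0.294 × 141 = -29.3 V.
But -29.3 V < V_ov = 0.41 V, so the device is actually in triode.
In triode I_D = k_p[V_ov V_SD − ½ V_SD²] and I_D = (V_DD − V_SD)/R_D. Equating: 247 V_SD² − 203.3 V_SD + 12.2 = 0, giving V_SD = 0.0652 V (the root below V_ov).
I_D = (12.2 − 0.0652) / 141 = 0.0861 mA.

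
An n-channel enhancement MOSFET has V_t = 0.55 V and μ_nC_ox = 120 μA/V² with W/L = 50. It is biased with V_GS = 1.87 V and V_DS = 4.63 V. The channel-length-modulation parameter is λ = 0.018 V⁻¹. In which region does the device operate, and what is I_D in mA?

Saturation; I_D = 5.66 mA

k_n = μ_nC_ox · (W/L) = 6 mA/V².
V_ov = V_GS − V_t = 1.87 − 0.55 = 1.32 V.
Since V_DS = 4.63 V ≥ V_ov = 1.32 V, the device is in saturation.
I_D = ½ k_n V_ov² (1 + λ V_DS) = 0.5 × 6 × 1.32² × (1 + 0.018 × 4.63) = 5.66 mA.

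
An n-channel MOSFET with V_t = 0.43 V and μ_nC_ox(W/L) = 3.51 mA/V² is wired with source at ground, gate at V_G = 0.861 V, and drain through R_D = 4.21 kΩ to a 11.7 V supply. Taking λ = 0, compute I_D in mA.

V_GS = V_G = 0.861 V, so V_ov = 0.861 − 0.43 = 0.431 V.
Assume saturation: I_D = ½ k_n V_ov² = 0.5 × 3.51 × 0.431² = 0.326 mA, giving V_DS = V_DD − I_D R_D = 11.7 − 0.326 × 4.21 = 10.3 V.
V_DS = 10.3 V ≥ V_ov = 0.431 V, confirming saturation.

I_D = 0.326 mA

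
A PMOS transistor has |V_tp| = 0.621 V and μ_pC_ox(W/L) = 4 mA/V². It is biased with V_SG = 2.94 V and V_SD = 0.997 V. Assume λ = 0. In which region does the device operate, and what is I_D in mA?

V_ov = V_SG − |V_tp| = 2.94 − 0.621 = 2.32 V.
Since V_SD = 0.997 V < V_ov = 2.32 V, the device is in the triode region.
I_D = k_p [V_ov · V_SD − ½ V_SD²] = 4 × [2.32 × 0.997 − 0.5 × 0.997²] = 7.26 mA.

Triode; I_D = 7.26 mA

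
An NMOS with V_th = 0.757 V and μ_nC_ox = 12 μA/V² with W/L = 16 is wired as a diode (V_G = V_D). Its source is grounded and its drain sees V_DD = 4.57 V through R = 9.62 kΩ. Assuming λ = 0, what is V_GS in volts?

V_GS = 2.32 V

With gate tied to drain, V_GS = V_DS ≥ V_GS − V_th, so the device is in saturation.
k_n = μ_nC_ox · (W/L) = 0.192 mA/V².
KCL at the drain: ½ k_n (V_GS − V_th)² = (V_DD − V_GS)/R.
Let x = V_GS − 0.757. Then 0.924 x² + x − 3.813 = 0, giving x = 1.56 V (positive root), so V_GS = 2.32 V.
I_D = (V_DD − V_GS)/R = (4.57 − 2.32) / 9.62 = 0.234 mA.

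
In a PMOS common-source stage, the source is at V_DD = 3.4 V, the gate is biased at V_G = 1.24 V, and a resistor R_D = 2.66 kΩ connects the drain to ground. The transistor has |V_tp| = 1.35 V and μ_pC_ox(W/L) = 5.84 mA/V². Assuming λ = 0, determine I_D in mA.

V_SG = V_DD − V_G = 3.4 − 1.24 = 2.16 V, so V_ov = 2.16 − 1.35 = 0.81 V.
Assume saturation: I_D = ½ k_p V_ov² = 0.5 × 5.84 × 0.81² = 1.92 mA, giving V_SD = V_DD − I_D R_D = 3.4 − 1.92 × 2.66 = -1.7 V.
But -1.7 V < V_ov = 0.81 V, so the device is actually in triode.
In triode I_D = k_p[V_ov V_SD − ½ V_SD²] and I_D = (V_DD − V_SD)/R_D. Equating: 7.77 V_SD² − 13.58 V_SD + 3.4 = 0, giving V_SD = 0.303 V (the root below V_ov).
I_D = (3.4 − 0.303) / 2.66 = 1.16 mA.

I_D = 1.16 mA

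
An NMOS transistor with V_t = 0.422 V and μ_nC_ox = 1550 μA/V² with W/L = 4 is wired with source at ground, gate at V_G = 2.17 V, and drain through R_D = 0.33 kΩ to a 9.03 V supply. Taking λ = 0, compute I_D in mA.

V_GS = V_G = 2.17 V, so V_ov = 2.17 − 0.422 = 1.75 V.
k_n = μ_nC_ox · (W/L) = 6.2 mA/V².
Assume saturation: I_D = ½ k_n V_ov² = 0.5 × 6.2 × 1.75² = 9.47 mA, giving V_DS = V_DD − I_D R_D = 9.03 − 9.47 × 0.33 = 5.9 V.
V_DS = 5.9 V ≥ V_ov = 1.75 V, confirming saturation.

I_D = 9.47 mA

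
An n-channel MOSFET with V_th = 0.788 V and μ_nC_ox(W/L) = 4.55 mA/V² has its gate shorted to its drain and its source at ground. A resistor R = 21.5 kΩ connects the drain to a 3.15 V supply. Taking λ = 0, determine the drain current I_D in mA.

I_D = 0.100 mA

With gate tied to drain, V_GS = V_DS ≥ V_GS − V_th, so the device is in saturation.
KCL at the drain: ½ k_n (V_GS − V_th)² = (V_DD − V_GS)/R.
Let x = V_GS − 0.788. Then 48.9 x² + x − 2.362 = 0, giving x = 0.21 V (positive root), so V_GS = 0.998 V.
I_D = (V_DD − V_GS)/R = (3.15 − 0.998) / 21.5 = 0.1 mA.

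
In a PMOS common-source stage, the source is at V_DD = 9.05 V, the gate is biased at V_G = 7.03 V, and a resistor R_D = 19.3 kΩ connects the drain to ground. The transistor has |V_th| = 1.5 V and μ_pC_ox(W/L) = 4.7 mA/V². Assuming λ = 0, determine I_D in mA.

V_SG = V_DD − V_G = 9.05 − 7.03 = 2.02 V, so V_ov = 2.02 − 1.5 = 0.52 V.
Assume saturation: I_D = ½ k_p V_ov² = 0.5 × 4.7 × 0.52² = 0.635 mA, giving V_SD = V_DD − I_D R_D = 9.05 − 0.635 × 19.3 = -3.21 V.
But -3.21 V < V_ov = 0.52 V, so the device is actually in triode.
In triode I_D = k_p[V_ov V_SD − ½ V_SD²] and I_D = (V_DD − V_SD)/R_D. Equating: 45.4 V_SD² − 48.17 V_SD + 9.05 = 0, giving V_SD = 0.244 V (the root below V_ov).
I_D = (9.05 − 0.244) / 19.3 = 0.456 mA.

I_D = 0.456 mA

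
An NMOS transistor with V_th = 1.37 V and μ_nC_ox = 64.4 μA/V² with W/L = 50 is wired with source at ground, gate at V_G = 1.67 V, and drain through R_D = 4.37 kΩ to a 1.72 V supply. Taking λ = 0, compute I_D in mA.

V_GS = V_G = 1.67 V, so V_ov = 1.67 − 1.37 = 0.3 V.
k_n = μ_nC_ox · (W/L) = 3.22 mA/V².
Assume saturation: I_D = ½ k_n V_ov² = 0.5 × 3.22 × 0.3² = 0.145 mA, giving V_DS = V_DD − I_D R_D = 1.72 − 0.145 × 4.37 = 1.09 V.
V_DS = 1.09 V ≥ V_ov = 0.3 V, confirming saturation.

I_D = 0.145 mA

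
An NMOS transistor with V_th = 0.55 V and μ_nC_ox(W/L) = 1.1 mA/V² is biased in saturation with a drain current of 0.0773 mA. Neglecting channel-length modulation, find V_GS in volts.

V_GS = 0.925 V

In saturation I_D = ½ k_n (V_GS − V_th)², so V_GS − V_th = √(2 I_D / k_n) = √(2 × 0.0773 / 1.1) = 0.375 V.
V_GS = 0.55 + 0.375 = 0.925 V.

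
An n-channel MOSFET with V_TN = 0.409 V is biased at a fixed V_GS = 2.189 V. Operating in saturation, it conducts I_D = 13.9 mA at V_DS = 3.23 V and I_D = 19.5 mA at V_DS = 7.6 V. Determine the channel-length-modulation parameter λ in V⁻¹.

With V_GS fixed, I_D ∝ (1 + λ V_DS) in saturation, so I_D2/I_D1 = (1 + λ V_DS2)/(1 + λ V_DS1).
19.5/13.9 = 1.403 = (1 + 7.6 λ)/(1 + 3.23 λ).
Solving: λ (I_D1 V_DS2 − I_D2 V_DS1) = I_D2 − I_D1, so λ = (19.5 − 13.9) / (13.9 × 7.6 − 19.5 × 3.23) = 5.6 / 42.7 = 0.131 V⁻¹.

λ = 0.131 V⁻¹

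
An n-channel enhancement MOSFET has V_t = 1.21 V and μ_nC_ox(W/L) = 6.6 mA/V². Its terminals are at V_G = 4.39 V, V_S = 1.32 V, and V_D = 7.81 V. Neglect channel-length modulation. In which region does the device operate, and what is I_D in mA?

Saturation; I_D = 11.4 mA

V_GS = V_G − V_S = 4.39 − 1.32 = 3.07 V; V_DS = V_D − V_S = 7.81 − 1.32 = 6.49 V.
V_ov = V_GS − V_t = 3.07 − 1.21 = 1.86 V.
Since V_DS = 6.49 V ≥ V_ov = 1.86 V, the device is in saturation.
I_D = ½ k_n V_ov² = 0.5 × 6.6 × 1.86² = 11.4 mA.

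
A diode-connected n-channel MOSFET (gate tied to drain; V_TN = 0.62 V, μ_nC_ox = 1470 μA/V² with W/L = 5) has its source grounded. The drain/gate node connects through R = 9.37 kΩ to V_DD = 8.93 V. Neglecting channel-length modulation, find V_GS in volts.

V_GS = 1.10 V

With gate tied to drain, V_GS = V_DS ≥ V_GS − V_TN, so the device is in saturation.
k_n = μ_nC_ox · (W/L) = 7.35 mA/V².
KCL at the drain: ½ k_n (V_GS − V_TN)² = (V_DD − V_GS)/R.
Let x = V_GS − 0.62. Then 34.4 x² + x − 8.31 = 0, giving x = 0.477 V (positive root), so V_GS = 1.1 V.
I_D = (V_DD − V_GS)/R = (8.93 − 1.1) / 9.37 = 0.836 mA.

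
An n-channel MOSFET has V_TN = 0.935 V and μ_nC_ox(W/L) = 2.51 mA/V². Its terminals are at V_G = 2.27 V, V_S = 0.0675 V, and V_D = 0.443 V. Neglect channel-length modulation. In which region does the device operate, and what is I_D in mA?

Triode; I_D = 1.02 mA

V_GS = V_G − V_S = 2.27 − 0.0675 = 2.2 V; V_DS = V_D − V_S = 0.443 − 0.0675 = 0.376 V.
V_ov = V_GS − V_TN = 2.2 − 0.935 = 1.27 V.
Since V_DS = 0.376 V < V_ov = 1.27 V, the device is in the triode region.
I_D = k_n [V_ov · V_DS − ½ V_DS²] = 2.51 × [1.27 × 0.376 − 0.5 × 0.376²] = 1.02 mA.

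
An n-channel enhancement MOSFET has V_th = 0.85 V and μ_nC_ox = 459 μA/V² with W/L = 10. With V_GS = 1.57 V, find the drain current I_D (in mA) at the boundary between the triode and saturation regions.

I_D = 1.19 mA

At the boundary V_DS = V_ov = V_GS − V_th = 1.57 − 0.85 = 0.72 V.
k_n = μ_nC_ox · (W/L) = 4.59 mA/V².
I_D = ½ k_n V_ov² = 0.5 × 4.59 × 0.72² = 1.19 mA.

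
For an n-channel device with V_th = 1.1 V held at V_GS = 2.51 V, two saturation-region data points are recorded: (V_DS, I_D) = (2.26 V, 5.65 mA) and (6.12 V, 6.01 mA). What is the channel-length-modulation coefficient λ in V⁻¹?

With V_GS fixed, I_D ∝ (1 + λ V_DS) in saturation, so I_D2/I_D1 = (1 + λ V_DS2)/(1 + λ V_DS1).
6.01/5.65 = 1.064 = (1 + 6.12 λ)/(1 + 2.26 λ).
Solving: λ (I_D1 V_DS2 − I_D2 V_DS1) = I_D2 − I_D1, so λ = (6.01 − 5.65) / (5.65 × 6.12 − 6.01 × 2.26) = 0.36 / 21 = 0.0171 V⁻¹.

λ = 0.0171 V⁻¹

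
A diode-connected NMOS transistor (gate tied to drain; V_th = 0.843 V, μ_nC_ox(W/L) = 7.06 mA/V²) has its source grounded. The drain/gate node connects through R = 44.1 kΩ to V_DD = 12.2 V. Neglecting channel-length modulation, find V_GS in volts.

V_GS = 1.11 V

With gate tied to drain, V_GS = V_DS ≥ V_GS − V_th, so the device is in saturation.
KCL at the drain: ½ k_n (V_GS − V_th)² = (V_DD − V_GS)/R.
Let x = V_GS − 0.843. Then 156 x² + x − 11.36 = 0, giving x = 0.267 V (positive root), so V_GS = 1.11 V.
I_D = (V_DD − V_GS)/R = (12.2 − 1.11) / 44.1 = 0.251 mA.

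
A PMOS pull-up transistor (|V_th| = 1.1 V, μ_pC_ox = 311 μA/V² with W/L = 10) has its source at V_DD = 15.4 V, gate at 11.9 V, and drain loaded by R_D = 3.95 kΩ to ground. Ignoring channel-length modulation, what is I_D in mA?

I_D = 3.75 mA

V_SG = V_DD − V_G = 15.4 − 11.9 = 3.5 V, so V_ov = 3.5 − 1.1 = 2.4 V.
k_p = μ_pC_ox · (W/L) = 3.11 mA/V².
Assume saturation: I_D = ½ k_p V_ov² = 0.5 × 3.11 × 2.4² = 8.96 mA, giving V_SD = V_DD − I_D R_D = 15.4 − 8.96 × 3.95 = -20 V.
But -20 V < V_ov = 2.4 V, so the device is actually in triode.
In triode I_D = k_p[V_ov V_SD − ½ V_SD²] and I_D = (V_DD − V_SD)/R_D. Equating: 6.14 V_SD² − 30.48 V_SD + 15.4 = 0, giving V_SD = 0.571 V (the root below V_ov).
I_D = (15.4 − 0.571) / 3.95 = 3.75 mA.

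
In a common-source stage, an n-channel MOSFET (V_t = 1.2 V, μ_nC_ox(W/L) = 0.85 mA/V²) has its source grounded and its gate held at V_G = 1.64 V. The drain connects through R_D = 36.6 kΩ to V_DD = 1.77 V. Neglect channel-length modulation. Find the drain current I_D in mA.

I_D = 0.0445 mA

V_GS = V_G = 1.64 V, so V_ov = 1.64 − 1.2 = 0.44 V.
Assume saturation: I_D = ½ k_n V_ov² = 0.5 × 0.85 × 0.44² = 0.0823 mA, giving V_DS = V_DD − I_D R_D = 1.77 − 0.0823 × 36.6 = -1.24 V.
But -1.24 V < V_ov = 0.44 V, so the device is actually in triode.
In triode I_D = k_n[V_ov V_DS − ½ V_DS²] and I_D = (V_DD − V_DS)/R_D. Equating: 15.6 V_DS² − 14.69 V_DS + 1.77 = 0, giving V_DS = 0.142 V (the root below V_ov).
I_D = (1.77 − 0.142) / 36.6 = 0.0445 mA.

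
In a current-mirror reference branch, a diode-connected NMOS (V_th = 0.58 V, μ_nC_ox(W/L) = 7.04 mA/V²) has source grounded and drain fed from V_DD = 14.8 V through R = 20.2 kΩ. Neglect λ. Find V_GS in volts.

With gate tied to drain, V_GS = V_DS ≥ V_GS − V_th, so the device is in saturation.
KCL at the drain: ½ k_n (V_GS − V_th)² = (V_DD − V_GS)/R.
Let x = V_GS − 0.58. Then 71.1 x² + x − 14.22 = 0, giving x = 0.44 V (positive root), so V_GS = 1.02 V.
I_D = (V_DD − V_GS)/R = (14.8 − 1.02) / 20.2 = 0.682 mA.

V_GS = 1.02 V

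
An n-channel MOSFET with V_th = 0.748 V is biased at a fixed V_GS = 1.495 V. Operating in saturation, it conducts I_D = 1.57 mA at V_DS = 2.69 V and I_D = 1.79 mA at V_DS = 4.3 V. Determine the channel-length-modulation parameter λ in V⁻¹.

λ = 0.114 V⁻¹

With V_GS fixed, I_D ∝ (1 + λ V_DS) in saturation, so I_D2/I_D1 = (1 + λ V_DS2)/(1 + λ V_DS1).
1.79/1.57 = 1.14 = (1 + 4.3 λ)/(1 + 2.69 λ).
Solving: λ (I_D1 V_DS2 − I_D2 V_DS1) = I_D2 − I_D1, so λ = (1.79 − 1.57) / (1.57 × 4.3 − 1.79 × 2.69) = 0.22 / 1.94 = 0.114 V⁻¹.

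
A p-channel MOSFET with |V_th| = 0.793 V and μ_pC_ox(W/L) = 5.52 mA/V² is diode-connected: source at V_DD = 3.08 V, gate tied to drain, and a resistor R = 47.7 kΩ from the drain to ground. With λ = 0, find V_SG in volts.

With gate tied to drain, V_SG = V_SD ≥ V_SG − |V_th|, so the device is in saturation.
KCL at the drain: ½ k_p (V_SG − |V_th|)² = (V_DD − V_SG)/R.
Let x = V_SG − 0.793. Then 132 x² + x − 2.287 = 0, giving x = 0.128 V (positive root), so V_SG = 0.921 V.
I_D = (V_DD − V_SG)/R = (3.08 − 0.921) / 47.7 = 0.0453 mA.

V_SG = 0.921 V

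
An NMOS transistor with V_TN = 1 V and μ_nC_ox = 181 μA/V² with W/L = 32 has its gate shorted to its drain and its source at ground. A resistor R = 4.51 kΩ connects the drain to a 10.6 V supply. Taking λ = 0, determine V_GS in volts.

With gate tied to drain, V_GS = V_DS ≥ V_GS − V_TN, so the device is in saturation.
k_n = μ_nC_ox · (W/L) = 5.792 mA/V².
KCL at the drain: ½ k_n (V_GS − V_TN)² = (V_DD − V_GS)/R.
Let x = V_GS − 1. Then 13.1 x² + x − 9.6 = 0, giving x = 0.82 V (positive root), so V_GS = 1.82 V.
I_D = (V_DD − V_GS)/R = (10.6 − 1.82) / 4.51 = 1.95 mA.

V_GS = 1.82 V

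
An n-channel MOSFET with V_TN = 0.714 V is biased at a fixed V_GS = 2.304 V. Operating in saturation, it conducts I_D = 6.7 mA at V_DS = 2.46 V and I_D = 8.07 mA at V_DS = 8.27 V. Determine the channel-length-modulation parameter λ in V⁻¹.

λ = 0.0385 V⁻¹

With V_GS fixed, I_D ∝ (1 + λ V_DS) in saturation, so I_D2/I_D1 = (1 + λ V_DS2)/(1 + λ V_DS1).
8.07/6.7 = 1.204 = (1 + 8.27 λ)/(1 + 2.46 λ).
Solving: λ (I_D1 V_DS2 − I_D2 V_DS1) = I_D2 − I_D1, so λ = (8.07 − 6.7) / (6.7 × 8.27 − 8.07 × 2.46) = 1.37 / 35.6 = 0.0385 V⁻¹.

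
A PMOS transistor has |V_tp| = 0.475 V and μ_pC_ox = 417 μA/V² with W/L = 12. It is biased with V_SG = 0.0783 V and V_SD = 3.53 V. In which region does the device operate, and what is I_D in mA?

Cutoff; I_D = 0 mA

V_SG = 0.0783 V < |V_tp| = 0.475 V, so the transistor is in cutoff.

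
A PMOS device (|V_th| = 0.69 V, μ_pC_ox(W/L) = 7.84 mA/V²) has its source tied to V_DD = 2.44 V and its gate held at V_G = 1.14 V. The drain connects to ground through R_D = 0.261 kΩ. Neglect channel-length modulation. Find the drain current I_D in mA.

I_D = 1.46 mA

V_SG = V_DD − V_G = 2.44 − 1.14 = 1.3 V, so V_ov = 1.3 − 0.69 = 0.61 V.
Assume saturation: I_D = ½ k_p V_ov² = 0.5 × 7.84 × 0.61² = 1.46 mA, giving V_SD = V_DD − I_D R_D = 2.44 − 1.46 × 0.261 = 2.06 V.
V_SD = 2.06 V ≥ V_ov = 0.61 V, confirming saturation.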